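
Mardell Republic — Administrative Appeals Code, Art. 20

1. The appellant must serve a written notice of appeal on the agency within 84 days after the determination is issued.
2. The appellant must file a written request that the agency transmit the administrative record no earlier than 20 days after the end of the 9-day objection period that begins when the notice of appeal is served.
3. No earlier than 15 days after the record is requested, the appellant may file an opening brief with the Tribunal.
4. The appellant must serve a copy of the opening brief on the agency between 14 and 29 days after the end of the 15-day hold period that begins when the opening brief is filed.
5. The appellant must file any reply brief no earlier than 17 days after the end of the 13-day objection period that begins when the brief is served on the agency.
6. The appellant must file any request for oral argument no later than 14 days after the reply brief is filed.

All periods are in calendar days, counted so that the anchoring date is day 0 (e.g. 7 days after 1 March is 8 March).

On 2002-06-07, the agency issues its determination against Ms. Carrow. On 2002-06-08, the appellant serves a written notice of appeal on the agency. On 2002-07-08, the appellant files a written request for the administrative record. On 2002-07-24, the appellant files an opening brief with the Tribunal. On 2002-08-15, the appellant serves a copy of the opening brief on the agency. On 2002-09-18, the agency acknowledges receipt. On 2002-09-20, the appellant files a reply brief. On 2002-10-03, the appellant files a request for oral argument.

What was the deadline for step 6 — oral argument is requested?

Step 6 runs from 2002-09-20, when the reply brief is filed. 14 days after 2002-09-20 is 2002-10-04.

2002-10-04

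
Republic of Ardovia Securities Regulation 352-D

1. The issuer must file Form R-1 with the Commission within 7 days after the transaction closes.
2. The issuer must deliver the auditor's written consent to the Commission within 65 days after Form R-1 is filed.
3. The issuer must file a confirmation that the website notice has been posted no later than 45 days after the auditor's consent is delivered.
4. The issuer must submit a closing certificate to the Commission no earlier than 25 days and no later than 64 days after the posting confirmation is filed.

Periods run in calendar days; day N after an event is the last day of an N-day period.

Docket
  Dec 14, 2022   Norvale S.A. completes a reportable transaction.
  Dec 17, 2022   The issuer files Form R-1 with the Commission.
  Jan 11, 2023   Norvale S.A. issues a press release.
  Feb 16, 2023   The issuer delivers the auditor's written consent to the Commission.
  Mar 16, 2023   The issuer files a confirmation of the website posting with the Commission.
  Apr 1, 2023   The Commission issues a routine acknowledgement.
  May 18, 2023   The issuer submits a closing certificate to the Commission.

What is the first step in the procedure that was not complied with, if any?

Step 1: 7 days after Dec 14, 2022 (when the transaction closes) is Dec 21, 2022; done Dec 17, 2022 — timely.
Step 2: 65 days after Dec 17, 2022 (when Form R-1 is filed) is Feb 20, 2023; done Feb 16, 2023 — timely.
Step 3: 45 days after Feb 16, 2023 (when the auditor's consent is delivered) is Apr 2, 2023; done Mar 16, 2023 — timely.
Step 4: the window is 25–64 days after Mar 16, 2023 (when the posting confirmation is filed), so Apr 10, 2023 through May 19, 2023; May 18, 2023 falls inside that range.

None — every step was satisfied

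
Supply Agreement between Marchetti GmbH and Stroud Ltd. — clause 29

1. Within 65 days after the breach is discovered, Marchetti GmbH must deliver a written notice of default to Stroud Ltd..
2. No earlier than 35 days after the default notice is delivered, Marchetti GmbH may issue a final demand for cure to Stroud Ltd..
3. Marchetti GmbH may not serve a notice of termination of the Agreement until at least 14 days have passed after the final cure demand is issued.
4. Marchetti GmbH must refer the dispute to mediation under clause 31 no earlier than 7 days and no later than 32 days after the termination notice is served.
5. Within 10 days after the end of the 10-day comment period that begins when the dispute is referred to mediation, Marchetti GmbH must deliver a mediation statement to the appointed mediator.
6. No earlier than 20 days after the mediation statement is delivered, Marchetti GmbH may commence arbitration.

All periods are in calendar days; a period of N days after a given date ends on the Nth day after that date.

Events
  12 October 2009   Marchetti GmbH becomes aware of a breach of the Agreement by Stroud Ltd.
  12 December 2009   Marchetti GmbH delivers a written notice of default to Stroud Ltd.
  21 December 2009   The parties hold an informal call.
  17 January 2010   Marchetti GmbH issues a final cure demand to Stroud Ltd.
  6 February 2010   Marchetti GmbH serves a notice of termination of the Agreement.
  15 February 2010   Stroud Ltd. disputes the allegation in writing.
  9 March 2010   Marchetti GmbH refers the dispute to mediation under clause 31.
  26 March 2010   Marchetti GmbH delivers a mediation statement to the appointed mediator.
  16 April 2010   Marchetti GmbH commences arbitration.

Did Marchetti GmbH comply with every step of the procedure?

Yes

(1) due by 12 October 2009 + 65 days = 16 December 2009; 12 December 2009 is within that limit.
(2) permitted from 12 December 2009 + 35 days = 16 January 2010 onward; 17 January 2010 is on or after that date.
(3) permitted from 17 January 2010 + 14 days = 31 January 2010 onward; done 6 February 2010, after the minimum wait.
(4) the permitted window runs from 6 February 2010 + 7 = 13 February 2010 to 6 February 2010 + 32 = 10 March 2010; done 9 March 2010, which is between those dates.
(5) due by 19 March 2010 + 10 days = 29 March 2010; completed 26 March 2010, before the deadline.
(6) permitted from 26 March 2010 + 20 days = 15 April 2010 onward; done 16 April 2010 — permitted.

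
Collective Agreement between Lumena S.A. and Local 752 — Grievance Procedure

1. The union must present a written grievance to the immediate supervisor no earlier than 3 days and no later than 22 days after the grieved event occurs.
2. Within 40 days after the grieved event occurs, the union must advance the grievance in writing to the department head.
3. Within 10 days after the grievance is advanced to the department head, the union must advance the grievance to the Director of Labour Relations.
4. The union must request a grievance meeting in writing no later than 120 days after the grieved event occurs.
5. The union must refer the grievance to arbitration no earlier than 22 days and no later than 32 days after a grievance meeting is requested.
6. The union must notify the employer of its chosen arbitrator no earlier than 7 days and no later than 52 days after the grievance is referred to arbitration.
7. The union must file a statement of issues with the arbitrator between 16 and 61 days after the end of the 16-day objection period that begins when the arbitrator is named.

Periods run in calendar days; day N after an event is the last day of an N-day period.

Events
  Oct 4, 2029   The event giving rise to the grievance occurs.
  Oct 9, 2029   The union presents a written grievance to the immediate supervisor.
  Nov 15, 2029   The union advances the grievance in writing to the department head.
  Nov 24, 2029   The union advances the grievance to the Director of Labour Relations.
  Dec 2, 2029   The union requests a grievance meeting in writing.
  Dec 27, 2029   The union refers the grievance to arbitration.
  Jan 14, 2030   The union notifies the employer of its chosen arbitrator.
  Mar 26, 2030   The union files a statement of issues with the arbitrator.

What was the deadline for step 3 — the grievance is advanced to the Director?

Step 3 runs from Nov 15, 2029, when the grievance is advanced to the department head. 10 days after Nov 15, 2029 is Nov 25, 2029.

Nov 25, 2029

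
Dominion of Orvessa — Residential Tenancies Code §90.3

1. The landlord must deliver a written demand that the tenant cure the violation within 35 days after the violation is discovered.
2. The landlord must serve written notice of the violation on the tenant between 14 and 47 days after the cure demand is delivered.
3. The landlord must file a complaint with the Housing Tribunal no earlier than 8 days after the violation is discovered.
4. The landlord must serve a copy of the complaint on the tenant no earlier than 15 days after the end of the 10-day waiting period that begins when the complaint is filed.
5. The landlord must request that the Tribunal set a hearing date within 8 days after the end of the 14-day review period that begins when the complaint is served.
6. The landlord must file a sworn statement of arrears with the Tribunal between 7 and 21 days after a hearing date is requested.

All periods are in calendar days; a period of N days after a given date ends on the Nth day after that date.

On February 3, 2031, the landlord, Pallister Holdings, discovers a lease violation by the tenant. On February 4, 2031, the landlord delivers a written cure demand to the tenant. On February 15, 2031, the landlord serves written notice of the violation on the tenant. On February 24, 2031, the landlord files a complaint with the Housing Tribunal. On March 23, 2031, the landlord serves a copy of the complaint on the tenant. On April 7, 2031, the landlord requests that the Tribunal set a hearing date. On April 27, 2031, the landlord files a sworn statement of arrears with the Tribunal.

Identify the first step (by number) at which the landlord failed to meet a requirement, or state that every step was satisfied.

Step 2

Step 1: 35 days after February 3, 2031 (when the violation is discovered) is March 10, 2031; done February 4, 2031 — timely.
Step 2: the window is 14–47 days after February 4, 2031 (when the cure demand is delivered), so February 18, 2031 through March 23, 2031; February 15, 2031 is 3 days too early.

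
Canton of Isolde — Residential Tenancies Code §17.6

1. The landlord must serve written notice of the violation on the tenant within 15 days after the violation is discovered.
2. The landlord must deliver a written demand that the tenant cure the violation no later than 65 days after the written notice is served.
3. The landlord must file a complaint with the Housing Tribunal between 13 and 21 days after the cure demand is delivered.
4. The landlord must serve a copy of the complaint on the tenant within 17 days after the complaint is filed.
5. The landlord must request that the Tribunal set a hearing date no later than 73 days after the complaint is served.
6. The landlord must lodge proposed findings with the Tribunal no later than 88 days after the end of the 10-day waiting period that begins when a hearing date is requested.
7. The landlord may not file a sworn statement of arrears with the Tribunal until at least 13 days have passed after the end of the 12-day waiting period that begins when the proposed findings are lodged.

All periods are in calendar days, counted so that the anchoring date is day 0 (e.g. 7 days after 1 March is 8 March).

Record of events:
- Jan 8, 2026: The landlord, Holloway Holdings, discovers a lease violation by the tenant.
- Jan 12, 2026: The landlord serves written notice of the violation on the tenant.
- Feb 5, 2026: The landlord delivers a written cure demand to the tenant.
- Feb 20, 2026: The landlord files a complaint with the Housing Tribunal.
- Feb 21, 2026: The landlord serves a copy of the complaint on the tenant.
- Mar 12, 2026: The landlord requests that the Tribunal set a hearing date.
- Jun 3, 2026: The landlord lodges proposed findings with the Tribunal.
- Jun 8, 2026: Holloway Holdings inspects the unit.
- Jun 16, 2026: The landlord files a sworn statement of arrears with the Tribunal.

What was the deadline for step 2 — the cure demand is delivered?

Step 2 runs from Jan 12, 2026, when the written notice is served. 65 days after Jan 12, 2026 is Mar 18, 2026.

Mar 18, 2026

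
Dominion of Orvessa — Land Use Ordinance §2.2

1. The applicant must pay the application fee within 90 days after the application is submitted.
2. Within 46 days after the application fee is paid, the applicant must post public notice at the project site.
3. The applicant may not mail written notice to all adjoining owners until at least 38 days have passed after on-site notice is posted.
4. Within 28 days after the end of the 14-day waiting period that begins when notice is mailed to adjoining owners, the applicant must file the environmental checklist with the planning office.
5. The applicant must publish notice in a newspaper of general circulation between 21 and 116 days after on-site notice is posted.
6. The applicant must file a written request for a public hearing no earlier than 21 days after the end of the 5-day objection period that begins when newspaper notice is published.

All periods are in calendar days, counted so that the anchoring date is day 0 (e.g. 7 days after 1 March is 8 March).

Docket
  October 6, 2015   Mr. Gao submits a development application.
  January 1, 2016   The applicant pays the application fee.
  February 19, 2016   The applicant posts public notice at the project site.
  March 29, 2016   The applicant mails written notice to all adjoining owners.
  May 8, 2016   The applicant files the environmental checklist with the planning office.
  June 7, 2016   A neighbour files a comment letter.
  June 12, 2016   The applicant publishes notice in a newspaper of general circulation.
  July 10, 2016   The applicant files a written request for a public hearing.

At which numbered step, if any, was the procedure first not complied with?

Step 2

Step 1: 90 days after October 6, 2015 (when the application is submitted) is January 4, 2016; completed January 1, 2016, before the deadline.
Step 2: 46 days after January 1, 2016 (when the application fee is paid) is February 16, 2016; not done until February 19, 2016, 3 days after the deadline.
That is the first point of non-compliance.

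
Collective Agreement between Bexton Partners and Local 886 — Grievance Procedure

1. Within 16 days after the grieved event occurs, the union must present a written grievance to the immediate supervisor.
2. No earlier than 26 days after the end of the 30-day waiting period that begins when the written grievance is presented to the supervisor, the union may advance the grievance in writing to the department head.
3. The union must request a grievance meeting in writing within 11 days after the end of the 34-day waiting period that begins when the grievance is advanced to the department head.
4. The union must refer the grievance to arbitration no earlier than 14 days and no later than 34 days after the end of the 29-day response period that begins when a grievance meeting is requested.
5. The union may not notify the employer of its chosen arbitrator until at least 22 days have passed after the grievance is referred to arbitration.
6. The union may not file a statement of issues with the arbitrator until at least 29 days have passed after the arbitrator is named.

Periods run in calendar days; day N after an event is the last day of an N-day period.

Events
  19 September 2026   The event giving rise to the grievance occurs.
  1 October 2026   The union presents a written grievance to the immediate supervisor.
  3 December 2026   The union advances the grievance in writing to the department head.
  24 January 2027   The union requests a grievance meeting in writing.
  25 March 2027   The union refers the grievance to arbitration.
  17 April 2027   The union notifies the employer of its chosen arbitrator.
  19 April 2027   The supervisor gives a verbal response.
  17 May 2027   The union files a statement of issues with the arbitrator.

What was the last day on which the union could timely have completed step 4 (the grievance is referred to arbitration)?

A grievance meeting is requested on 24 January 2027; the 29-day response period therefore ends 22 February 2027, and step 4 runs from that date. The window is 14–34 days after 22 February 2027; it closes on 28 March 2027.

28 March 2027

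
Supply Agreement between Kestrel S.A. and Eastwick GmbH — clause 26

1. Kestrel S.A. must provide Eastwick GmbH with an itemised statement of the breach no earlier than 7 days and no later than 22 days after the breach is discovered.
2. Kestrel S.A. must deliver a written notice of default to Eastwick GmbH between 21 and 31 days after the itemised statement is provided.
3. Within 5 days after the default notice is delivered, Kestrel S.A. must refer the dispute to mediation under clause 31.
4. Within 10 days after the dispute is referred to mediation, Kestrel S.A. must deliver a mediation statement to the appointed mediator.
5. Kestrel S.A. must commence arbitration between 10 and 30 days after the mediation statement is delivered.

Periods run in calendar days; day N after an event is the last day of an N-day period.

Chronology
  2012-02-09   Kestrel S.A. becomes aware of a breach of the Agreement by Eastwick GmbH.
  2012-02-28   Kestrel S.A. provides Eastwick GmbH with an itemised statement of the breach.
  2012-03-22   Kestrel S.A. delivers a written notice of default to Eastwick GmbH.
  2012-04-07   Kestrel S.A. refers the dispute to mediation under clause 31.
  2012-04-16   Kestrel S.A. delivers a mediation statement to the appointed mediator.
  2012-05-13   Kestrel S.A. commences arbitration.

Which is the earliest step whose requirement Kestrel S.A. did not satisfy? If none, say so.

Step 3

(1) the permitted window runs from 2012-02-09 + 7 = 2012-02-16 to 2012-02-09 + 22 = 2012-03-02; done 2012-02-28, which is between those dates.
(2) the permitted window runs from 2012-02-28 + 21 = 2012-03-20 to 2012-02-28 + 31 = 2012-03-30; done 2012-03-22 — within the window.
(3) due by 2012-03-22 + 5 days = 2012-03-27; done 2012-04-07 — 11 days late.
That is the first point of non-compliance.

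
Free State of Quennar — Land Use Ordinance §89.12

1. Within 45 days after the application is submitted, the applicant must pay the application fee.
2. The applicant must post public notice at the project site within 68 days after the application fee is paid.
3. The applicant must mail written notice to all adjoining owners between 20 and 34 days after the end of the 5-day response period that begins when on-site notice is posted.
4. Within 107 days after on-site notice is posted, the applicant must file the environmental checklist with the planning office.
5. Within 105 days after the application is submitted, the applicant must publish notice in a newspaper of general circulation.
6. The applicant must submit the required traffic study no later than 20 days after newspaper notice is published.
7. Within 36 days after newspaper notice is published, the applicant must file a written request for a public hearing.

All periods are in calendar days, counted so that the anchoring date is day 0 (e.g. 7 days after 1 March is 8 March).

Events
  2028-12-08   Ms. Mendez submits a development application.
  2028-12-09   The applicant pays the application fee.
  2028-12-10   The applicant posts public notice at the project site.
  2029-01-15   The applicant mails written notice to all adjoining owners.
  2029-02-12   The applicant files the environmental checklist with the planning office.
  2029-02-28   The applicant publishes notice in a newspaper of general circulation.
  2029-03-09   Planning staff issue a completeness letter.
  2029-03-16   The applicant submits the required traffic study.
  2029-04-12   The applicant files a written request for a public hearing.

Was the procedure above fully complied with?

No

(1) due by 2028-12-08 + 45 days = 2029-01-22; completed 2028-12-09, before the deadline.
(2) due by 2028-12-09 + 68 days = 2029-02-15; done 2028-12-10 — timely.
(3) the permitted window runs from 2028-12-15 + 20 = 2029-01-04 to 2028-12-15 + 34 = 2029-01-18; done 2029-01-15, which is between those dates.
(4) due by 2028-12-10 + 107 days = 2029-03-27; done 2029-02-12 — timely.
(5) due by 2028-12-08 + 105 days = 2029-03-23; done 2029-02-28 — timely.
(6) due by 2029-02-28 + 20 days = 2029-03-20; 2029-03-16 is within that limit.
(7) due by 2029-02-28 + 36 days = 2029-04-05; done 2029-04-12 — 7 days late.
No need to go further; step 7 was not satisfied.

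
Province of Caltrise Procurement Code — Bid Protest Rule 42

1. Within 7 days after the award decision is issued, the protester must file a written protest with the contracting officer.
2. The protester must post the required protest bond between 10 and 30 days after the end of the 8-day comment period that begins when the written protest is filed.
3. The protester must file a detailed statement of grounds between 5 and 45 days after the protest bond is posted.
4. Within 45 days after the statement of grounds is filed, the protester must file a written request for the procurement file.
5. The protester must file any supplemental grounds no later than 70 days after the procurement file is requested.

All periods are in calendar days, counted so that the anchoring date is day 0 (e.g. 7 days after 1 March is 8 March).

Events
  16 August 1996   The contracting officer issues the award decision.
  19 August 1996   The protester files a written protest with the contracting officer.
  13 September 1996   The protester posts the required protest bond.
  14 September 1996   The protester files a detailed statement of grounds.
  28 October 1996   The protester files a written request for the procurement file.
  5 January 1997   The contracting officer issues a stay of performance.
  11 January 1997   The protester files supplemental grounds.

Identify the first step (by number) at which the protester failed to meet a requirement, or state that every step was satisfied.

Step 3

Step 1: 7 days after 16 August 1996 (when the award decision is issued) is 23 August 1996; completed 19 August 1996, before the deadline.
Step 2: the window is 10–30 days after 27 August 1996 (end of the 8-day comment period, which began when the written protest is filed on 19 August 1996), so 6 September 1996 through 26 September 1996; done 13 September 1996, which is between those dates.
Step 3: the window is 5–45 days after 13 September 1996 (when the protest bond is posted), so 18 September 1996 through 28 October 1996; 14 September 1996 is 4 days too early.
The analysis stops there.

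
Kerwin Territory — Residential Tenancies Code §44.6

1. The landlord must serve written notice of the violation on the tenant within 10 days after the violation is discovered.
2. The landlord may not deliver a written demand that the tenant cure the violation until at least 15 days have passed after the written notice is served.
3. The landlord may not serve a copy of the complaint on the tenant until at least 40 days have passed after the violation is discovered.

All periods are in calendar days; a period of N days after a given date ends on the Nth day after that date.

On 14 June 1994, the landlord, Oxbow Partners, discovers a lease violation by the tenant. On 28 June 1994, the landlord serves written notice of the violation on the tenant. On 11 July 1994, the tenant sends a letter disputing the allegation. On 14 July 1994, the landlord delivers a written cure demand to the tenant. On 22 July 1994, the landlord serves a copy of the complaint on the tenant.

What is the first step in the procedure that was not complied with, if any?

(1) due by 14 June 1994 + 10 days = 24 June 1994; 28 June 1994 misses that deadline by 4 days.
The procedure was therefore not followed at step 1.

Step 1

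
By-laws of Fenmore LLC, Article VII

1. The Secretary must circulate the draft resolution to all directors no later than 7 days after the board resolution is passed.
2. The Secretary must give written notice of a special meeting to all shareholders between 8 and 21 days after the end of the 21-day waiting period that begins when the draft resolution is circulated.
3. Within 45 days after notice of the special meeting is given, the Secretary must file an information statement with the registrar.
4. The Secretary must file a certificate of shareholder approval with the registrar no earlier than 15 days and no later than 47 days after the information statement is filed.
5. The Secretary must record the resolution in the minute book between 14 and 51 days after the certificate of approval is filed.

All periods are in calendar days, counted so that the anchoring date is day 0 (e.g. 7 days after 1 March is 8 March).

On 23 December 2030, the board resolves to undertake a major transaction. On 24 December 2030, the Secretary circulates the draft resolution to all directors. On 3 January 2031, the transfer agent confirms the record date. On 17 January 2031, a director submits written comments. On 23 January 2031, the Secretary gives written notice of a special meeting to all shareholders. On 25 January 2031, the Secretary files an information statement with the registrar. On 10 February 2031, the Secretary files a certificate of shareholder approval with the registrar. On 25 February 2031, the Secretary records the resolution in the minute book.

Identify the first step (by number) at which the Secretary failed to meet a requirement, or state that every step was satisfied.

Step 1 — counting 7 days from 23 December 2030 (when the board resolution is passed) gives a deadline of 30 December 2030; completed 24 December 2030, before the deadline.
Step 2 — 8 and 21 days from 14 January 2031 (end of the 21-day waiting period, which began when the draft resolution is circulated on 24 December 2030) are 22 January 2031 and 4 February 2031 respectively; done 23 January 2031 — within the window.
Step 3 — counting 45 days from 23 January 2031 (when notice of the special meeting is given) gives a deadline of 9 March 2031; 25 January 2031 is within that limit.
Step 4 — 15 and 47 days from 25 January 2031 (when the information statement is filed) are 9 February 2031 and 13 March 2031 respectively; done 10 February 2031 — within the window.
Step 5 — 14 and 51 days from 10 February 2031 (when the certificate of approval is filed) are 24 February 2031 and 2 April 2031 respectively; done 25 February 2031 — within the window.

None — every step was satisfied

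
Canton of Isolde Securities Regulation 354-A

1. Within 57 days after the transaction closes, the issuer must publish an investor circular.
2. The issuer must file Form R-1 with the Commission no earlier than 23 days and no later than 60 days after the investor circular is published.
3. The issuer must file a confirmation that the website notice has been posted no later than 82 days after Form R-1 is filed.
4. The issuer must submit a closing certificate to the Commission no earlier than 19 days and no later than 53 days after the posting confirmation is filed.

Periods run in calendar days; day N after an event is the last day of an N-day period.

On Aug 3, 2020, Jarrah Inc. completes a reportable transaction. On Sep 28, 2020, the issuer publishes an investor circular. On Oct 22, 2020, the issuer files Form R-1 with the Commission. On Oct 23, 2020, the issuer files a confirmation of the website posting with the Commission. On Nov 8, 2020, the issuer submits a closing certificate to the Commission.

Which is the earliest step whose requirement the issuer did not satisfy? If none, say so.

Step 4

Step 1 — counting 57 days from Aug 3, 2020 (when the transaction closes) gives a deadline of Sep 29, 2020; done Sep 28, 2020 — timely.
Step 2 — 23 and 60 days from Sep 28, 2020 (when the investor circular is published) are Oct 21, 2020 and Nov 27, 2020 respectively; done Oct 22, 2020 — within the window.
Step 3 — counting 82 days from Oct 22, 2020 (when Form R-1 is filed) gives a deadline of Jan 12, 2021; completed Oct 23, 2020, before the deadline.
Step 4 — 19 and 53 days from Oct 23, 2020 (when the posting confirmation is filed) are Nov 11, 2020 and Dec 15, 2020 respectively; done Nov 8, 2020 — 3 days before the window opened.
That is the first point of non-compliance.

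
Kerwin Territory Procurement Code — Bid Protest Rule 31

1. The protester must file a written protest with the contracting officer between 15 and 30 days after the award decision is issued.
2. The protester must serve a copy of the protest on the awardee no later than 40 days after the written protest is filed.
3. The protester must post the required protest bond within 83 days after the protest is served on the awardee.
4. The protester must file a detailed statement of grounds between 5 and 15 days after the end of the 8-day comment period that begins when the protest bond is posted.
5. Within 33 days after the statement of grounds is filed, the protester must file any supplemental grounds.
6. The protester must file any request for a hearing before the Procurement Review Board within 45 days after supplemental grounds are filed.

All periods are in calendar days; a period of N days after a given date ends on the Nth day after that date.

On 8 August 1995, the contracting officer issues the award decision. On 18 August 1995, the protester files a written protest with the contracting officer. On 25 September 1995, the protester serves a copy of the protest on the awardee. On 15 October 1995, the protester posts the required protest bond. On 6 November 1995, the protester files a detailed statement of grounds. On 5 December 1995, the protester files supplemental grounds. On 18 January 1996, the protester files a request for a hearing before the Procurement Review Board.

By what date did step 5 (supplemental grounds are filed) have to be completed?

9 December 1995

Step 5 runs from 6 November 1995, when the statement of grounds is filed. 33 days after 6 November 1995 is 9 December 1995.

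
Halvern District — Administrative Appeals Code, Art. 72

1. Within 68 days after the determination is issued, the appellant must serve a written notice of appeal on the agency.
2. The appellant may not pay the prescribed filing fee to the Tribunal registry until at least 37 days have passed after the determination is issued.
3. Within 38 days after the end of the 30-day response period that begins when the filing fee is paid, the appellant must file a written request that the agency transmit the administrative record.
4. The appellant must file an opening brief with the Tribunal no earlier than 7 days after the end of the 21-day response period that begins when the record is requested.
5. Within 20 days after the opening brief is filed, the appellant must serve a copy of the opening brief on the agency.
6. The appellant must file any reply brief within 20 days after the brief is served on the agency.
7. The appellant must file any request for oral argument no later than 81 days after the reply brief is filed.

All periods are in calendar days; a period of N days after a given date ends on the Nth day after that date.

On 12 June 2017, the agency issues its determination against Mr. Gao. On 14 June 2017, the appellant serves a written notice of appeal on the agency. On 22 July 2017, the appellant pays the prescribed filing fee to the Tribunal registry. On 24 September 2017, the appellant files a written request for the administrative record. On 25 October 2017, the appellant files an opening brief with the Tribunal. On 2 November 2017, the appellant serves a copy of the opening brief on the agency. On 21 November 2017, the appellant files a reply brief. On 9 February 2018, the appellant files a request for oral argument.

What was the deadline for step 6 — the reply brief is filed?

22 November 2017

Step 6 runs from 2 November 2017, when the brief is served on the agency. 20 days after 2 November 2017 is 22 November 2017.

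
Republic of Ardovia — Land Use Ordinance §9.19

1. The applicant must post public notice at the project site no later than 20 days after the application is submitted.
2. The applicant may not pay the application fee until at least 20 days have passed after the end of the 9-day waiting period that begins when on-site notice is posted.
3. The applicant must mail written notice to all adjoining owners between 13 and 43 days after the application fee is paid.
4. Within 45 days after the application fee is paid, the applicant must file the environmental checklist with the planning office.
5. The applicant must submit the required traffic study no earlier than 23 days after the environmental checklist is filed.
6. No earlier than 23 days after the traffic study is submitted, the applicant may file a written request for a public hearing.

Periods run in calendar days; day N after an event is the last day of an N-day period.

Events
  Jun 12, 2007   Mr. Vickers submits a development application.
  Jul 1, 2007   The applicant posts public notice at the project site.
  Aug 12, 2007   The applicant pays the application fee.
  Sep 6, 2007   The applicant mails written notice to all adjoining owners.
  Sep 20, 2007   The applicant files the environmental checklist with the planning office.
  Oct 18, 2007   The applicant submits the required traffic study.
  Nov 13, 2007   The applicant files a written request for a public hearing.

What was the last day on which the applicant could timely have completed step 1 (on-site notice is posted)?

Jul 2, 2007

Step 1 runs from Jun 12, 2007, when the application is submitted. 20 days after Jun 12, 2007 is Jul 2, 2007.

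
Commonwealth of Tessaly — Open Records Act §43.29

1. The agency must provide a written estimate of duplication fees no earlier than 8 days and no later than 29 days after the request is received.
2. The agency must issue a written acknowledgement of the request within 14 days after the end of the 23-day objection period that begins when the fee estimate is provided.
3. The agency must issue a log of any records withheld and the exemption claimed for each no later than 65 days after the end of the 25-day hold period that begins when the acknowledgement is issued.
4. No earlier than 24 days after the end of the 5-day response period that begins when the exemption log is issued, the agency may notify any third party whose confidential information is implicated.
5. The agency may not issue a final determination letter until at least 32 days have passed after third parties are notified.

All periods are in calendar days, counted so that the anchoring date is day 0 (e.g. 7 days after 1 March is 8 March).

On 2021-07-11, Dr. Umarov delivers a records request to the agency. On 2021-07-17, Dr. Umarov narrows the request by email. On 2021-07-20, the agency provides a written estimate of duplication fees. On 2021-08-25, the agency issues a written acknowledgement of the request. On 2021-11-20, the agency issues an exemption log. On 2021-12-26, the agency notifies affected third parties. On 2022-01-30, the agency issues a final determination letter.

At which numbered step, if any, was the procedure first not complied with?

(1) the permitted window runs from 2021-07-11 + 8 = 2021-07-19 to 2021-07-11 + 29 = 2021-08-09; done 2021-07-20 — within the window.
(2) due by 2021-08-12 + 14 days = 2021-08-26; 2021-08-25 is within that limit.
(3) due by 2021-09-19 + 65 days = 2021-11-23; done 2021-11-20 — timely.
(4) permitted from 2021-11-25 + 24 days = 2021-12-19 onward; done 2021-12-26, after the minimum wait.
(5) permitted from 2021-12-26 + 32 days = 2022-01-27 onward; 2022-01-30 is on or after that date.

None — every step was satisfied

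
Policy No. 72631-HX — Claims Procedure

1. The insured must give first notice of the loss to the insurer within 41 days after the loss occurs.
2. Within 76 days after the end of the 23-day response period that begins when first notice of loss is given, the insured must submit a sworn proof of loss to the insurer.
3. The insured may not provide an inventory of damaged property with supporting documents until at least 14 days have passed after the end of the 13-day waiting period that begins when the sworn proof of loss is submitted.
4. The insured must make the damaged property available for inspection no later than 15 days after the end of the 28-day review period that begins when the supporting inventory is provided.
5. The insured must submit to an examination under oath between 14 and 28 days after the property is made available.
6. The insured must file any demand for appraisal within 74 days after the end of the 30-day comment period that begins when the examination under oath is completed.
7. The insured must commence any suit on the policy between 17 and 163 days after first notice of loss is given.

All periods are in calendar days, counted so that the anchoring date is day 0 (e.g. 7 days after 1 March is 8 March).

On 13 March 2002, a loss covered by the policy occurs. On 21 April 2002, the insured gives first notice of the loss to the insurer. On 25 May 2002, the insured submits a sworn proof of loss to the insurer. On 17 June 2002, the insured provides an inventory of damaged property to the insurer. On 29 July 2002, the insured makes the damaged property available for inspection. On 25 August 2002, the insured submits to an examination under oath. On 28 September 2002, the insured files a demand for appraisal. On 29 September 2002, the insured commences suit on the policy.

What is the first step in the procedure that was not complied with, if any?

(1) due by 13 March 2002 + 41 days = 23 April 2002; completed 21 April 2002, before the deadline.
(2) due by 14 May 2002 + 76 days = 29 July 2002; 25 May 2002 is within that limit.
(3) permitted from 7 June 2002 + 14 days = 21 June 2002 onward; done 17 June 2002 — 4 days too early.
No need to go further; step 3 was not satisfied.

Step 3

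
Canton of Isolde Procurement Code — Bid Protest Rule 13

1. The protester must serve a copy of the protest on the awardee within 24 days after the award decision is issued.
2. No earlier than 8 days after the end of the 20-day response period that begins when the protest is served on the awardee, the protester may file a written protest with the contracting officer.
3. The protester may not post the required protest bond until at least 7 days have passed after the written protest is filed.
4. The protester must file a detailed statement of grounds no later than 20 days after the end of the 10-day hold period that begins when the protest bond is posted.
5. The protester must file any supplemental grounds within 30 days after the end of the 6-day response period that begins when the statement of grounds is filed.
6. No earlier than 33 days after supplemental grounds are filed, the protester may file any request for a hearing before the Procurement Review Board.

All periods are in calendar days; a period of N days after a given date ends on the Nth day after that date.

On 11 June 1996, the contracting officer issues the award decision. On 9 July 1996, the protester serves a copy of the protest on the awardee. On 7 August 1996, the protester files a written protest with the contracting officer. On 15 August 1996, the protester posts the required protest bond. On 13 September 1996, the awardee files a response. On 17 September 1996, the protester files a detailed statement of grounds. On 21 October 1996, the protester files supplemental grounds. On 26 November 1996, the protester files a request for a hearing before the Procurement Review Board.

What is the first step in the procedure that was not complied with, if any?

Step 1

(1) due by 11 June 1996 + 24 days = 5 July 1996; 9 July 1996 misses that deadline by 4 days.
The analysis stops there.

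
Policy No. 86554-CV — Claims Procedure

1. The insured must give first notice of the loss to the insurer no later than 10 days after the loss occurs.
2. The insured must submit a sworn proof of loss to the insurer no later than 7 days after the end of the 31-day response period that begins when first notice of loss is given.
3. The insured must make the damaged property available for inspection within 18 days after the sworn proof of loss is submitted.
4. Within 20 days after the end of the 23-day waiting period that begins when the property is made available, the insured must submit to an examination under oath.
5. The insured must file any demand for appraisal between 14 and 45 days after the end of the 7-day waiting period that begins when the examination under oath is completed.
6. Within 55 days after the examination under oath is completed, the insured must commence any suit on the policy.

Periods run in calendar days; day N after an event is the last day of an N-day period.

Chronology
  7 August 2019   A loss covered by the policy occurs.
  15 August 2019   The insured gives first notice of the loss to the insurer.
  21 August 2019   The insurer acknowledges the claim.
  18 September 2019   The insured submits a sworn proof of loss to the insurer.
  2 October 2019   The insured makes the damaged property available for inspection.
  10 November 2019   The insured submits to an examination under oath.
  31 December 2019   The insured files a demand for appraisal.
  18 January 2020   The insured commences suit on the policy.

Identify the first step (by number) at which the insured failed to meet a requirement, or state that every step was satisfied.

Step 6

(1) due by 7 August 2019 + 10 days = 17 August 2019; completed 15 August 2019, before the deadline.
(2) due by 15 September 2019 + 7 days = 22 September 2019; 18 September 2019 is within that limit.
(3) due by 18 September 2019 + 18 days = 6 October 2019; done 2 October 2019 — timely.
(4) due by 25 October 2019 + 20 days = 14 November 2019; done 10 November 2019 — timely.
(5) the permitted window runs from 17 November 2019 + 14 = 1 December 2019 to 17 November 2019 + 45 = 1 January 2020; done 31 December 2019, which is between those dates.
(6) due by 10 November 2019 + 55 days = 4 January 2020; 18 January 2020 misses that deadline by 14 days.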